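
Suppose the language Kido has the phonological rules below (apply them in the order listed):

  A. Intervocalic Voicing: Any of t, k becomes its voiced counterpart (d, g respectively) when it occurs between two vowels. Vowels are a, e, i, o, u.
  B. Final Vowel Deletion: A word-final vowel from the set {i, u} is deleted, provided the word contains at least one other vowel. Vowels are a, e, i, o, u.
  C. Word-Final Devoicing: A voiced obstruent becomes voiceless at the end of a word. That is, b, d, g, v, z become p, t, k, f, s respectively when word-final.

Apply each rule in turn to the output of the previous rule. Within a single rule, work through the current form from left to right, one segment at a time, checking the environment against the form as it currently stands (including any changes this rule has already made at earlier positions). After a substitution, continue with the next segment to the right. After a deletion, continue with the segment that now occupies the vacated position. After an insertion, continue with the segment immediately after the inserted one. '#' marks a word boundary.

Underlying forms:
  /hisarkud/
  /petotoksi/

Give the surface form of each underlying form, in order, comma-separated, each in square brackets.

/hisarkud/:
  A Intervocalic Voicing: no change — [hisarkud]
  B Final Vowel Deletion: no change — [hisarkud]
  C Word-Final Devoicing: [hisarkud] → [hisarkut]
/petotoksi/:
  A Intervocalic Voicing: [petotoksi] → [pedodoksi]
  B Final Vowel Deletion: [pedodoksi] → [pedodoks]
  C Word-Final Devoicing: no change — [pedodoks]

[hisarkut], [pedodoks]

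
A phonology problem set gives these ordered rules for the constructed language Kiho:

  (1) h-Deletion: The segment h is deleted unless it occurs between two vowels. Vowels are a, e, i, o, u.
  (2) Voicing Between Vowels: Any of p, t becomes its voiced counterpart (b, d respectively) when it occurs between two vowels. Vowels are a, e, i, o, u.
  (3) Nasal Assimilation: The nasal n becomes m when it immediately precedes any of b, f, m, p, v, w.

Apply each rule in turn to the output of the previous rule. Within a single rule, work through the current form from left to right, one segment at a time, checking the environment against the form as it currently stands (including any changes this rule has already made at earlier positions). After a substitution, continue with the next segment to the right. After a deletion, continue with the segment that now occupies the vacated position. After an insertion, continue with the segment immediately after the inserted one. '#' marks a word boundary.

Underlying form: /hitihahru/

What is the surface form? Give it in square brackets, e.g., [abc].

[idiharu]

(1) h-Deletion: [hitihahru] → [itiharu]
(2) Voicing Between Vowels: [itiharu] → [idiharu]
(3) Nasal Assimilation: no change — [idiharu]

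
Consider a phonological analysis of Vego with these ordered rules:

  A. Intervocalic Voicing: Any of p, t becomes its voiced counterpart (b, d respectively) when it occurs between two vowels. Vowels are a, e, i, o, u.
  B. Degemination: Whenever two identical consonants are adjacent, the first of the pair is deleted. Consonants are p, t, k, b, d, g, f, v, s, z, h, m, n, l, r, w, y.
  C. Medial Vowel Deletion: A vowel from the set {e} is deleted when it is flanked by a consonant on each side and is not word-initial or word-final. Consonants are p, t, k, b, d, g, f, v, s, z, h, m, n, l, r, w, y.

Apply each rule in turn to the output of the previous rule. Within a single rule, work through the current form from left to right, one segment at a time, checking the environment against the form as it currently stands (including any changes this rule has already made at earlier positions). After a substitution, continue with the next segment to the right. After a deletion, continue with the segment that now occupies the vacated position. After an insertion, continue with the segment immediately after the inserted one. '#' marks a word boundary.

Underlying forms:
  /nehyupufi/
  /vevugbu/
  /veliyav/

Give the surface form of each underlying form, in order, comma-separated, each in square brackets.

/nehyupufi/:
  A Intervocalic Voicing: [nehyupufi] → [nehyubufi]
  B Degemination: no change — [nehyubufi]
  C Medial Vowel Deletion: [nehyubufi] → [nhyubufi]
/vevugbu/:
  A Intervocalic Voicing: no change — [vevugbu]
  B Degemination: no change — [vevugbu]
  C Medial Vowel Deletion: [vevugbu] → [vvugbu]
/veliyav/:
  A Intervocalic Voicing: no change — [veliyav]
  B Degemination: no change — [veliyav]
  C Medial Vowel Deletion: [veliyav] → [vliyav]

[nhyubufi], [vvugbu], [vliyav]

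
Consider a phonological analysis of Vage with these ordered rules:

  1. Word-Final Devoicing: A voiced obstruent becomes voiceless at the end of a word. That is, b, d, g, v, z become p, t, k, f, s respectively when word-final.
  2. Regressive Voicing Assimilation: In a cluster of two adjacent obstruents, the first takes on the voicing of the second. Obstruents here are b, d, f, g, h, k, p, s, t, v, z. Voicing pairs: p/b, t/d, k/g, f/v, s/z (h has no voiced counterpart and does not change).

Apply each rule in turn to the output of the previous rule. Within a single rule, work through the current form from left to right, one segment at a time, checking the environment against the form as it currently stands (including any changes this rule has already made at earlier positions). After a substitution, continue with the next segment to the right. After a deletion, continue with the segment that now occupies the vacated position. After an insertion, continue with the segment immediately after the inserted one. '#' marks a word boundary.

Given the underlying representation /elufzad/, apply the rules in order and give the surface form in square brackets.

[eluvzat]

1 Word-Final Devoicing: [elufzad] → [elufzat]
2 Regressive Voicing Assimilation: [elufzat] → [eluvzat]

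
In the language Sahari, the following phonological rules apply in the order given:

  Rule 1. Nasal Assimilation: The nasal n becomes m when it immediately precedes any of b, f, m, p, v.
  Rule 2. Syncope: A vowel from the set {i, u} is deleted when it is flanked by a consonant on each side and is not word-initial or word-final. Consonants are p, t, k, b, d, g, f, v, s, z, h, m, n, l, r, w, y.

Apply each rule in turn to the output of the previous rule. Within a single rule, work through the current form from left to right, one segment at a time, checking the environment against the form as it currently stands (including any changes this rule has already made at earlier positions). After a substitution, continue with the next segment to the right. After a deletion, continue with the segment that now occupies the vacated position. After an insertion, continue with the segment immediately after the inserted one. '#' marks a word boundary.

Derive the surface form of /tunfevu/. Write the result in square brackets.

[tmfevu]

Rule 1 Nasal Assimilation: [tunfevu] → [tumfevu]
Rule 2 Syncope: [tumfevu] → [tmfevu]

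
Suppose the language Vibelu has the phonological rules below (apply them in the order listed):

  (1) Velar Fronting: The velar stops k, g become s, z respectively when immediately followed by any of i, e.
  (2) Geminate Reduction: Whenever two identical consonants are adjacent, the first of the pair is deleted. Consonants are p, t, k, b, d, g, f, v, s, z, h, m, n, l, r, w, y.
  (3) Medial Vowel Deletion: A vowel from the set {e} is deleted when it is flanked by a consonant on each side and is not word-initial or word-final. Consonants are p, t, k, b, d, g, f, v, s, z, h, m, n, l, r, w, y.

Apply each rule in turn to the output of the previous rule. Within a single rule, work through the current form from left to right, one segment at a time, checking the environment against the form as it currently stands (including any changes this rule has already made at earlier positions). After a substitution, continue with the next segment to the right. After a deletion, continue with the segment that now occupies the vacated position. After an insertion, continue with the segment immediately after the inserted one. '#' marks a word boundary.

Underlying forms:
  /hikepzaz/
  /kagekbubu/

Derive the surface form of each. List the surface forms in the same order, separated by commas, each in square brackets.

[hispzaz], [kazkbubu]

/hikepzaz/:
  (1) Velar Fronting: [hikepzaz] → [hisepzaz]
  (2) Geminate Reduction: no change — [hisepzaz]
  (3) Medial Vowel Deletion: [hisepzaz] → [hispzaz]
/kagekbubu/:
  (1) Velar Fronting: [kagekbubu] → [kazekbubu]
  (2) Geminate Reduction: no change — [kazekbubu]
  (3) Medial Vowel Deletion: [kazekbubu] → [kazkbubu]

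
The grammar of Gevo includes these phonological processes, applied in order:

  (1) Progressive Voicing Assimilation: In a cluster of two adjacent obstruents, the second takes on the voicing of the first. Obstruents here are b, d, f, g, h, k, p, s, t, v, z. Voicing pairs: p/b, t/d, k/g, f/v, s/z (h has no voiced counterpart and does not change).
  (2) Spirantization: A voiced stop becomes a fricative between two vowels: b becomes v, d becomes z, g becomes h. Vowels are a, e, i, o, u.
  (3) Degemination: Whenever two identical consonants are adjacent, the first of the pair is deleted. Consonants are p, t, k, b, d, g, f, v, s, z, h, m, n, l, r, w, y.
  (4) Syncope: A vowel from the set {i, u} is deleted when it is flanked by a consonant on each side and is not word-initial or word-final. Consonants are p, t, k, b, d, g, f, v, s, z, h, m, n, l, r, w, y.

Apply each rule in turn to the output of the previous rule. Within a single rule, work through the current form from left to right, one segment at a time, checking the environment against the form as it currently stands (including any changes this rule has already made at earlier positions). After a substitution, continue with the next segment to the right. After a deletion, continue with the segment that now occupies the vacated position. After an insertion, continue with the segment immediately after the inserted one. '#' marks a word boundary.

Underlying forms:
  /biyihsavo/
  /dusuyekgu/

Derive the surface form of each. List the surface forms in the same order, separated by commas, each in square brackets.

/biyihsavo/:
  (1) Progressive Voicing Assimilation: no change — [biyihsavo]
  (2) Spirantization: no change — [biyihsavo]
  (3) Degemination: no change — [biyihsavo]
  (4) Syncope: [biyihsavo] → [byhsavo]
/dusuyekgu/:
  (1) Progressive Voicing Assimilation: [dusuyekgu] → [dusuyekku]
  (2) Spirantization: no change — [dusuyekku]
  (3) Degemination: [dusuyekku] → [dusuyeku]
  (4) Syncope: [dusuyeku] → [dsyeku]

[byhsavo], [dsyeku]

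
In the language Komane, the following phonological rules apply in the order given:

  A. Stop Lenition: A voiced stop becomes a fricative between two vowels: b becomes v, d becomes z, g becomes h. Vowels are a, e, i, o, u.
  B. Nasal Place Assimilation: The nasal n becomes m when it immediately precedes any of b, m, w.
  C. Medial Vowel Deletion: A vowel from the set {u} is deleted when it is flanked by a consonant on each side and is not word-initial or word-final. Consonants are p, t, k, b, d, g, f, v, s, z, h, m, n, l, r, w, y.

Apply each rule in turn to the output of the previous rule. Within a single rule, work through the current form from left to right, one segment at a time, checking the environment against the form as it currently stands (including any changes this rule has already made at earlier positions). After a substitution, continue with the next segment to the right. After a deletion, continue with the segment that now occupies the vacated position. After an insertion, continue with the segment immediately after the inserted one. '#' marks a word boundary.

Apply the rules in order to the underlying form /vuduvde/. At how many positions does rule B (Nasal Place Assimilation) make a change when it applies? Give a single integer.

0

A Stop Lenition: [vuduvde] → [vuzuvde]
B Nasal Place Assimilation: no change — [vuzuvde]
C Medial Vowel Deletion: [vuzuvde] → [vzvde]
Rule B changed 0 position(s).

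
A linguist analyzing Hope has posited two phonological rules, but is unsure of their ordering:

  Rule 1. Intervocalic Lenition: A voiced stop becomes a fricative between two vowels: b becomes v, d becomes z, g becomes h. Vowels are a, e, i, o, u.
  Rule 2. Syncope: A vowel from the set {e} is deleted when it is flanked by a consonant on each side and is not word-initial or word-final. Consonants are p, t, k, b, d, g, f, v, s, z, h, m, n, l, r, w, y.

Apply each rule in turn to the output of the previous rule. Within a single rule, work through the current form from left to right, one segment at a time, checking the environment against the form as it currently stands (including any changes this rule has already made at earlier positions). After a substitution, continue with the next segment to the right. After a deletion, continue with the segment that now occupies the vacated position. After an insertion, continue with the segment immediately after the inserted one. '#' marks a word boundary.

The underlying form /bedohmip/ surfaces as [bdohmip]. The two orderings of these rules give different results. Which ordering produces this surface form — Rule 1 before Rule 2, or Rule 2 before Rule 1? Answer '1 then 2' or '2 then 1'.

2 then 1

Order 1 then 2:
  1 Intervocalic Lenition: [bedohmip] → [bezohmip]
  2 Syncope: [bezohmip] → [bzohmip]
  result: [bzohmip]
Order 2 then 1:
  2 Syncope: [bedohmip] → [bdohmip]
  1 Intervocalic Lenition: no change — [bdohmip]
  result: [bdohmip]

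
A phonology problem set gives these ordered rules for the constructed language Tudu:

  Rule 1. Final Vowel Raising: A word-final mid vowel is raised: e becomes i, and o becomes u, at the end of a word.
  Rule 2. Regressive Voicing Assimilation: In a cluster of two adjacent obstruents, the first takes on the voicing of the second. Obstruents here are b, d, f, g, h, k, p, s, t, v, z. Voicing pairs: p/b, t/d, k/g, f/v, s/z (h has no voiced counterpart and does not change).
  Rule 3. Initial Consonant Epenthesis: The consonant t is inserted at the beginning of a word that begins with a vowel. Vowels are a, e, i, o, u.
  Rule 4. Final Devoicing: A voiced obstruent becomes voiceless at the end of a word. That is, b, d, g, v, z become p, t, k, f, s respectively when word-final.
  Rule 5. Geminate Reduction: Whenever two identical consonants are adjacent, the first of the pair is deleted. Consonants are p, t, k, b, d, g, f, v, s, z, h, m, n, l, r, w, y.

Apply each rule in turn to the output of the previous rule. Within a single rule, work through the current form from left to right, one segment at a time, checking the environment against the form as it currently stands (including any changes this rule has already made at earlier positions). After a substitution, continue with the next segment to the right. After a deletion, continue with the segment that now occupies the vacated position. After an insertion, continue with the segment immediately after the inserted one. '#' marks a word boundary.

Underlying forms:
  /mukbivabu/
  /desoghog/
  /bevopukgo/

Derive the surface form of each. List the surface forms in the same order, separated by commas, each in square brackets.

[mugbivabu], [desokhok], [bevopugu]

/mukbivabu/:
  Rule 1 Final Vowel Raising: no change — [mukbivabu]
  Rule 2 Regressive Voicing Assimilation: [mukbivabu] → [mugbivabu]
  Rule 3 Initial Consonant Epenthesis: no change — [mugbivabu]
  Rule 4 Final Devoicing: no change — [mugbivabu]
  Rule 5 Geminate Reduction: no change — [mugbivabu]
/desoghog/:
  Rule 1 Final Vowel Raising: no change — [desoghog]
  Rule 2 Regressive Voicing Assimilation: [desoghog] → [desokhog]
  Rule 3 Initial Consonant Epenthesis: no change — [desokhog]
  Rule 4 Final Devoicing: [desokhog] → [desokhok]
  Rule 5 Geminate Reduction: no change — [desokhok]
/bevopukgo/:
  Rule 1 Final Vowel Raising: [bevopukgo] → [bevopukgu]
  Rule 2 Regressive Voicing Assimilation: [bevopukgu] → [bevopuggu]
  Rule 3 Initial Consonant Epenthesis: no change — [bevopuggu]
  Rule 4 Final Devoicing: no change — [bevopuggu]
  Rule 5 Geminate Reduction: [bevopuggu] → [bevopugu]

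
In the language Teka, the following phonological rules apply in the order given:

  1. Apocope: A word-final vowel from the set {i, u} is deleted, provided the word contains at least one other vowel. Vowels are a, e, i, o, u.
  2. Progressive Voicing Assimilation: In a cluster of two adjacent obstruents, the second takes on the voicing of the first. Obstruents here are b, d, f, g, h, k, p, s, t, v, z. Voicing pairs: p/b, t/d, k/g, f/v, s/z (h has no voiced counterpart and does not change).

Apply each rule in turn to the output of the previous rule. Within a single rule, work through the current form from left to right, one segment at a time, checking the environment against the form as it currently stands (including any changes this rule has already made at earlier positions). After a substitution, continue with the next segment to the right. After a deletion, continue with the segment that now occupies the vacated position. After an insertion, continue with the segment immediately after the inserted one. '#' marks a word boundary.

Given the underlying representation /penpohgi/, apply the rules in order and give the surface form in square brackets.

1 Apocope: [penpohgi] → [penpohg]
2 Progressive Voicing Assimilation: [penpohg] → [penpohk]

[penpohk]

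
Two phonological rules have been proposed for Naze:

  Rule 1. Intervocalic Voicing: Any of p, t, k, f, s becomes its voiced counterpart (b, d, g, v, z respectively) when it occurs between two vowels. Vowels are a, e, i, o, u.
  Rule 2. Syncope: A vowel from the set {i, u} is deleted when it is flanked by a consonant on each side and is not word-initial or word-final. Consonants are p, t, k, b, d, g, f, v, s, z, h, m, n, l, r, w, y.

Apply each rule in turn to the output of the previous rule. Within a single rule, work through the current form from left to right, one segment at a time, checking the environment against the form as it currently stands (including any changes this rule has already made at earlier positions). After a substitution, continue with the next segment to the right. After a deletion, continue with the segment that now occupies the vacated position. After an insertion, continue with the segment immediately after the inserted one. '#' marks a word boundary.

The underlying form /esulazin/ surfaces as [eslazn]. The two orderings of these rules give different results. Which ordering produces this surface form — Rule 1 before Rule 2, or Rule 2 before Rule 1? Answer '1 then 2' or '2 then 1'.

2 then 1

Order 1 then 2:
  1 Intervocalic Voicing: [esulazin] → [ezulazin]
  2 Syncope: [ezulazin] → [ezlazn]
  result: [ezlazn]
Order 2 then 1:
  2 Syncope: [esulazin] → [eslazn]
  1 Intervocalic Voicing: no change — [eslazn]
  result: [eslazn]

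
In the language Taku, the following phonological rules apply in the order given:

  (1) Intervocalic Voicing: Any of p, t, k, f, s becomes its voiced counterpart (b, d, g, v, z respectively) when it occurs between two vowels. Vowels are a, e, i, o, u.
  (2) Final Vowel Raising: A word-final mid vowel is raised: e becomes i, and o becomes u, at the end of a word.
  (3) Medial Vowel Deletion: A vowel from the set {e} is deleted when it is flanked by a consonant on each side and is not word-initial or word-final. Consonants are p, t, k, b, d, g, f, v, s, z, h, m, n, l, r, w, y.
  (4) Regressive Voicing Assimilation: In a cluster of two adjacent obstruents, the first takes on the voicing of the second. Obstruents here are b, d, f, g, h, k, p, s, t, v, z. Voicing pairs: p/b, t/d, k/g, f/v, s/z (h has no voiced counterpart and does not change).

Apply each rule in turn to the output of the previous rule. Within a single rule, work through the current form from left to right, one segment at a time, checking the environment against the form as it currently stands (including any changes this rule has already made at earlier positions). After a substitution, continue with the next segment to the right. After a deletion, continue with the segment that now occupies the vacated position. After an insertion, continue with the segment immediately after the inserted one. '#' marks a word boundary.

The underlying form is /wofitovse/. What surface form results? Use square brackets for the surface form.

[wovidofsi]

(1) Intervocalic Voicing: [wofitovse] → [wovidovse]
(2) Final Vowel Raising: [wovidovse] → [wovidovsi]
(3) Medial Vowel Deletion: no change — [wovidovsi]
(4) Regressive Voicing Assimilation: [wovidovsi] → [wovidofsi]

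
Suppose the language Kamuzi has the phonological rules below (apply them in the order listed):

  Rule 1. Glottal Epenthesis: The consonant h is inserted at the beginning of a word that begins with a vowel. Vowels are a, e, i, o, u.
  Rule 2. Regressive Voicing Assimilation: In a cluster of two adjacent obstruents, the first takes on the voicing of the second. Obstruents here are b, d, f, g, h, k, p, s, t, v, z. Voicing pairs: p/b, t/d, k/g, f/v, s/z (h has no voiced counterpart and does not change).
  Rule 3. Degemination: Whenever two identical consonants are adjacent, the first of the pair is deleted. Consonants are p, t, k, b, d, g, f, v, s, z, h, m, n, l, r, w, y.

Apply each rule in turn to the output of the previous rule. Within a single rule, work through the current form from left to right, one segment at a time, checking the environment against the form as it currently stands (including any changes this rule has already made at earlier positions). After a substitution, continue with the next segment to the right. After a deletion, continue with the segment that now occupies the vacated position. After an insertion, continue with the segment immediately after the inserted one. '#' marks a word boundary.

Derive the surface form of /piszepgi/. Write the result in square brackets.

Rule 1 Glottal Epenthesis: no change — [piszepgi]
Rule 2 Regressive Voicing Assimilation: [piszepgi] → [pizzebgi]
Rule 3 Degemination: [pizzebgi] → [pizebgi]

[pizebgi]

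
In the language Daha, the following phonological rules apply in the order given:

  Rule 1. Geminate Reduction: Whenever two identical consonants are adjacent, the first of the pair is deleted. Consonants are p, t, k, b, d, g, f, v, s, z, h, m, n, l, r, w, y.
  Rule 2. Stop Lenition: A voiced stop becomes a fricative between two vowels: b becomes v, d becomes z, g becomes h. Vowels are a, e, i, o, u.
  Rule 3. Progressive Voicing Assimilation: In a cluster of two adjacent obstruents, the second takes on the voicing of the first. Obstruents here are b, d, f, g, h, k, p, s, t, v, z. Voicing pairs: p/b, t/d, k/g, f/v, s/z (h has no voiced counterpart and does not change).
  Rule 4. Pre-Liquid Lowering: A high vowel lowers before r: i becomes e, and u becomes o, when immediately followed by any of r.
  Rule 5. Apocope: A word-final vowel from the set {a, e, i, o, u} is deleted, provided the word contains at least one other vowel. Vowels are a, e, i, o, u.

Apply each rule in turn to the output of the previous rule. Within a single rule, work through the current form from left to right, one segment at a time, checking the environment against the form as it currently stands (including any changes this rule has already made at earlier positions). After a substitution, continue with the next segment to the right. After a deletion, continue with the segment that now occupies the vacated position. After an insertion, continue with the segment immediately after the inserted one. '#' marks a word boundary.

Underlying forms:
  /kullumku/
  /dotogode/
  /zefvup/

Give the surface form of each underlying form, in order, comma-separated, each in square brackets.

[kulumk], [dotohoz], [zeffup]

/kullumku/:
  Rule 1 Geminate Reduction: [kullumku] → [kulumku]
  Rule 2 Stop Lenition: no change — [kulumku]
  Rule 3 Progressive Voicing Assimilation: no change — [kulumku]
  Rule 4 Pre-Liquid Lowering: no change — [kulumku]
  Rule 5 Apocope: [kulumku] → [kulumk]
/dotogode/:
  Rule 1 Geminate Reduction: no change — [dotogode]
  Rule 2 Stop Lenition: [dotogode] → [dotohoze]
  Rule 3 Progressive Voicing Assimilation: no change — [dotohoze]
  Rule 4 Pre-Liquid Lowering: no change — [dotohoze]
  Rule 5 Apocope: [dotohoze] → [dotohoz]
/zefvup/:
  Rule 1 Geminate Reduction: no change — [zefvup]
  Rule 2 Stop Lenition: no change — [zefvup]
  Rule 3 Progressive Voicing Assimilation: [zefvup] → [zeffup]
  Rule 4 Pre-Liquid Lowering: no change — [zeffup]
  Rule 5 Apocope: no change — [zeffup]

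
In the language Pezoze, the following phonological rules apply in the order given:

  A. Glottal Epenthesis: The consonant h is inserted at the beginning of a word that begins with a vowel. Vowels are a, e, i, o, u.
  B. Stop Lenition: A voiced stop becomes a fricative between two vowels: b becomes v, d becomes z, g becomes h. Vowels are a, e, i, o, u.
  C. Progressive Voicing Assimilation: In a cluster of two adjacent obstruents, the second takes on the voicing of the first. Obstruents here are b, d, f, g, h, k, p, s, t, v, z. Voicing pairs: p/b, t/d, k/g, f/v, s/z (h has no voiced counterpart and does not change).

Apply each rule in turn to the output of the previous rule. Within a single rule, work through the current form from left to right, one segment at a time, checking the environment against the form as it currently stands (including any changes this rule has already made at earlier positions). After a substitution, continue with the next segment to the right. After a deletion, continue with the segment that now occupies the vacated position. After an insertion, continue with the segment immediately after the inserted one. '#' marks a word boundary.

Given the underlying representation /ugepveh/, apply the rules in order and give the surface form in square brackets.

A Glottal Epenthesis: [ugepveh] → [hugepveh]
B Stop Lenition: [hugepveh] → [huhepveh]
C Progressive Voicing Assimilation: [huhepveh] → [huhepfeh]

[huhepfeh]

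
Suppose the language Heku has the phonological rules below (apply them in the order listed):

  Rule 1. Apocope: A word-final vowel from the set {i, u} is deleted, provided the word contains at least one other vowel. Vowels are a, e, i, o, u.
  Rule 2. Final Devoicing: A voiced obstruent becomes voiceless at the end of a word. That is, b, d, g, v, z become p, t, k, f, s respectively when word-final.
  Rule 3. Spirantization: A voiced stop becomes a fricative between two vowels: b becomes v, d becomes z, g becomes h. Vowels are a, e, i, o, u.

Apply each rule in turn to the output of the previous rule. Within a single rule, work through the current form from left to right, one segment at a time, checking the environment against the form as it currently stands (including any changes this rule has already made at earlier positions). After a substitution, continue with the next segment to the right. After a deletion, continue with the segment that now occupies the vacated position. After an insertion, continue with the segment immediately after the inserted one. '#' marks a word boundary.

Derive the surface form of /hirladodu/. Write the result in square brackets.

[hirlazot]

Rule 1 Apocope: [hirladodu] → [hirladod]
Rule 2 Final Devoicing: [hirladod] → [hirladot]
Rule 3 Spirantization: [hirladot] → [hirlazot]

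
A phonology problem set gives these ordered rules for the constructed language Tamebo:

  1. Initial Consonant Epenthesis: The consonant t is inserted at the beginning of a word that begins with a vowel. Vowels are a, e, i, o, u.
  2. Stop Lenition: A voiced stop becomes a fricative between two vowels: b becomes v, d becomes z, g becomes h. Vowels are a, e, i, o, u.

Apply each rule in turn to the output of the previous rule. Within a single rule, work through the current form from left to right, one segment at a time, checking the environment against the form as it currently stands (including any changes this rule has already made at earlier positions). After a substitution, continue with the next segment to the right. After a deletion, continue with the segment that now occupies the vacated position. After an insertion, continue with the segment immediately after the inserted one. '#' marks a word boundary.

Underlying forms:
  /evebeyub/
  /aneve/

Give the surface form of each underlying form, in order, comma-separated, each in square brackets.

/evebeyub/:
  1 Initial Consonant Epenthesis: [evebeyub] → [tevebeyub]
  2 Stop Lenition: [tevebeyub] → [teveveyub]
/aneve/:
  1 Initial Consonant Epenthesis: [aneve] → [taneve]
  2 Stop Lenition: no change — [taneve]

[teveveyub], [taneve]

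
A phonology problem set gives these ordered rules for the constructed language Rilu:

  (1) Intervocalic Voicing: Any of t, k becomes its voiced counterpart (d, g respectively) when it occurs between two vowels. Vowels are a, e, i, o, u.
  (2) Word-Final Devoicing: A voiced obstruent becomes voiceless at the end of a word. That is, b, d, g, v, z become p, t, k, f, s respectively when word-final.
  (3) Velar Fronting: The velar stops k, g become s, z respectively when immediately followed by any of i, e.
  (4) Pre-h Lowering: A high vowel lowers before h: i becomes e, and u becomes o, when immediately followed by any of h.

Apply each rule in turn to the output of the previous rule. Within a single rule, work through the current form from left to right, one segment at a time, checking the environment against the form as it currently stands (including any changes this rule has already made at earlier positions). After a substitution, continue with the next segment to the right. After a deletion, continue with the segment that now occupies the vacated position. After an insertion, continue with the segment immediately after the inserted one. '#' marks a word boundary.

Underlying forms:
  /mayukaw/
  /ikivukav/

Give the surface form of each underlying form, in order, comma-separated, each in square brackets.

[mayugaw], [izivugaf]

/mayukaw/:
  (1) Intervocalic Voicing: [mayukaw] → [mayugaw]
  (2) Word-Final Devoicing: no change — [mayugaw]
  (3) Velar Fronting: no change — [mayugaw]
  (4) Pre-h Lowering: no change — [mayugaw]
/ikivukav/:
  (1) Intervocalic Voicing: [ikivukav] → [igivugav]
  (2) Word-Final Devoicing: [igivugav] → [igivugaf]
  (3) Velar Fronting: [igivugaf] → [izivugaf]
  (4) Pre-h Lowering: no change — [izivugaf]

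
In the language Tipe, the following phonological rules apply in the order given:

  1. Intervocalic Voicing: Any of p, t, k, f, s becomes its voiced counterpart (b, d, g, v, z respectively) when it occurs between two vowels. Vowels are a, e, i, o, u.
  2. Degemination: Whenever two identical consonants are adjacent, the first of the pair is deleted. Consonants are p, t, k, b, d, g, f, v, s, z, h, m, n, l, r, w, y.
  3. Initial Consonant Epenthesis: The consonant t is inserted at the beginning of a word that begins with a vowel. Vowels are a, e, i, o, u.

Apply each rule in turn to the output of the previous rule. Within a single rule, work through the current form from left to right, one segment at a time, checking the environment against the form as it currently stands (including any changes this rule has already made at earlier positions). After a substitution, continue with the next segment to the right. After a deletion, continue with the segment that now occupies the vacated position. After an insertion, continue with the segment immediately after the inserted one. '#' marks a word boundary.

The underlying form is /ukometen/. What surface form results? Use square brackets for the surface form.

[tugomeden]

1 Intervocalic Voicing: [ukometen] → [ugomeden]
2 Degemination: no change — [ugomeden]
3 Initial Consonant Epenthesis: [ugomeden] → [tugomeden]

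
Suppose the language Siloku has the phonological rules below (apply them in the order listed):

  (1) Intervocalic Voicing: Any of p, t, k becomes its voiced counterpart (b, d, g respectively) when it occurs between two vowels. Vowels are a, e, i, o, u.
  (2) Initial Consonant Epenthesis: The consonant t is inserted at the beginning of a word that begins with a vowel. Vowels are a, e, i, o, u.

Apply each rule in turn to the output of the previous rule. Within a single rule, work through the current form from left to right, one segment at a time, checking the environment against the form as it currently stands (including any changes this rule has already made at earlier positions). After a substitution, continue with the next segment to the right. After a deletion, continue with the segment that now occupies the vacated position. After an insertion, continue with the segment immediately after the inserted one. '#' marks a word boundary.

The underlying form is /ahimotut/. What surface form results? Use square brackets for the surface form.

[tahimodut]

(1) Intervocalic Voicing: [ahimotut] → [ahimodut]
(2) Initial Consonant Epenthesis: [ahimodut] → [tahimodut]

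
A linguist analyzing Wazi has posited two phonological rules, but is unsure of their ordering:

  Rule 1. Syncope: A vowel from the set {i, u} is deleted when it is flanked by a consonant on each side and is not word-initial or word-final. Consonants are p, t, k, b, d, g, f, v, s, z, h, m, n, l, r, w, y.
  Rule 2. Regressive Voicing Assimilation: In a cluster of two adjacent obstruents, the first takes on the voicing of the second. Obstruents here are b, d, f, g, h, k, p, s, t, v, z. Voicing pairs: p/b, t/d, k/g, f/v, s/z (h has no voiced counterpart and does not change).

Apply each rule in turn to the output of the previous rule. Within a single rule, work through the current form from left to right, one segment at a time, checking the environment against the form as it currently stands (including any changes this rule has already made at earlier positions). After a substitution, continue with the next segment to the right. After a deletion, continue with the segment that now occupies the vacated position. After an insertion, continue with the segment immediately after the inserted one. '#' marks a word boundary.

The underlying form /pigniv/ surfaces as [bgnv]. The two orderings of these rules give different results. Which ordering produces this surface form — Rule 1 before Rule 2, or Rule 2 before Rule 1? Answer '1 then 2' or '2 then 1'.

Order 1 then 2:
  1 Syncope: [pigniv] → [pgnv]
  2 Regressive Voicing Assimilation: [pgnv] → [bgnv]
  result: [bgnv]
Order 2 then 1:
  2 Regressive Voicing Assimilation: no change — [pigniv]
  1 Syncope: [pigniv] → [pgnv]
  result: [pgnv]

1 then 2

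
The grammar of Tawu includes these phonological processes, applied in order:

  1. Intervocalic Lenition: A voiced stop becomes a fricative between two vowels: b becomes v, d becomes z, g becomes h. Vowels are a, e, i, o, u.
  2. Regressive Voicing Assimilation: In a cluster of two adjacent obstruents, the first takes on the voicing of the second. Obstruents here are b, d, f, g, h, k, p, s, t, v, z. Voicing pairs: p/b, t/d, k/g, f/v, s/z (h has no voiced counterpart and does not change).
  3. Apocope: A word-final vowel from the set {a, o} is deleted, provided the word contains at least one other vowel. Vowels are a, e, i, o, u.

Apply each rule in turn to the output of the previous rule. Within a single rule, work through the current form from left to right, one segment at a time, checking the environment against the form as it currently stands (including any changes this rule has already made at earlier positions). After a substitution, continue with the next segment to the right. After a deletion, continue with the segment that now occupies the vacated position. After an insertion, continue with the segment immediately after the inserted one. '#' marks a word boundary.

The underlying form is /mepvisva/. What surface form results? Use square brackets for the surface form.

1 Intervocalic Lenition: no change — [mepvisva]
2 Regressive Voicing Assimilation: [mepvisva] → [mebvizva]
3 Apocope: [mebvizva] → [mebvizv]

[mebvizv]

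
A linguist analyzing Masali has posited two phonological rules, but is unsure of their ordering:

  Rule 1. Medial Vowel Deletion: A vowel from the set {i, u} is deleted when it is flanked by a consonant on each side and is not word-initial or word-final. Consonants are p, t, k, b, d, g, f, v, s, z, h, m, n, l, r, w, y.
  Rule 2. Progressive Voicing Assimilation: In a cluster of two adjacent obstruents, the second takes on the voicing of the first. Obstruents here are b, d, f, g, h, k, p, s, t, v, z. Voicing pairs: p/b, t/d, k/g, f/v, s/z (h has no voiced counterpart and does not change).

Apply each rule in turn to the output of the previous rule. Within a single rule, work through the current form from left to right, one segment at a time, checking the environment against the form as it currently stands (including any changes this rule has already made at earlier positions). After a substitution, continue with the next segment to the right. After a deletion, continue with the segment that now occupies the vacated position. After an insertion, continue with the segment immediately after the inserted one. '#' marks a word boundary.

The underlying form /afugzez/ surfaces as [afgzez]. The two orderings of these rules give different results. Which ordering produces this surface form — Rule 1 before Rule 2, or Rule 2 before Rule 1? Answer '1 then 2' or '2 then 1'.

2 then 1

Order 1 then 2:
  1 Medial Vowel Deletion: [afugzez] → [afgzez]
  2 Progressive Voicing Assimilation: [afgzez] → [afksez]
  result: [afksez]
Order 2 then 1:
  2 Progressive Voicing Assimilation: no change — [afugzez]
  1 Medial Vowel Deletion: [afugzez] → [afgzez]
  result: [afgzez]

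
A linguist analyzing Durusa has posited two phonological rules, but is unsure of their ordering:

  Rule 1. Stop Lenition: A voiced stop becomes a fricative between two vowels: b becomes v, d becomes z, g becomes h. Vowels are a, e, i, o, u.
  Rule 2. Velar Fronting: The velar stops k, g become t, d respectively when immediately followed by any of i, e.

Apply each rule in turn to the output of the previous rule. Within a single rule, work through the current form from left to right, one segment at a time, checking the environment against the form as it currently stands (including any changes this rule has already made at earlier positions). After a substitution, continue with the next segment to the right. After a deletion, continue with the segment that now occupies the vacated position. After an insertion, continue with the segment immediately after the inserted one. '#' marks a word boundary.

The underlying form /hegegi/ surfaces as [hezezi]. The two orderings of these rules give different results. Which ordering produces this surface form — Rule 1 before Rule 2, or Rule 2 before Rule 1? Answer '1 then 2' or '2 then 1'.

Order 1 then 2:
  1 Stop Lenition: [hegegi] → [hehehi]
  2 Velar Fronting: no change — [hehehi]
  result: [hehehi]
Order 2 then 1:
  2 Velar Fronting: [hegegi] → [hededi]
  1 Stop Lenition: [hededi] → [hezezi]
  result: [hezezi]

2 then 1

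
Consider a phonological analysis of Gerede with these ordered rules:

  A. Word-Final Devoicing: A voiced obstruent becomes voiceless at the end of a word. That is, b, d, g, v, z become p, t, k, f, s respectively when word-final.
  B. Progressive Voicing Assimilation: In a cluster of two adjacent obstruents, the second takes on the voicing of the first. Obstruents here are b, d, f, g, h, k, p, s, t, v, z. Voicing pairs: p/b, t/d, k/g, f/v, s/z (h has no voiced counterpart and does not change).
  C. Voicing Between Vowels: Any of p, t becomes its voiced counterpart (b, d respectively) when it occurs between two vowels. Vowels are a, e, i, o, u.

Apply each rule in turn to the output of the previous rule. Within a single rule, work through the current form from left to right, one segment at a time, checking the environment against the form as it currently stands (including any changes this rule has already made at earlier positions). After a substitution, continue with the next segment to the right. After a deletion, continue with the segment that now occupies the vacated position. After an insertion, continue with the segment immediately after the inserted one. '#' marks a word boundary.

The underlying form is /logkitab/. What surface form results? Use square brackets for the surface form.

A Word-Final Devoicing: [logkitab] → [logkitap]
B Progressive Voicing Assimilation: [logkitap] → [loggitap]
C Voicing Between Vowels: [loggitap] → [loggidap]

[loggidap]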